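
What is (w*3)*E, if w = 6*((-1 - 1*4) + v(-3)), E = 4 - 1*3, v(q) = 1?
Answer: -72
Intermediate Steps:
E = 1 (E = 4 - 3 = 1)
w = -24 (w = 6*((-1 - 1*4) + 1) = 6*((-1 - 4) + 1) = 6*(-5 + 1) = 6*(-4) = -24)
(w*3)*E = -24*3*1 = -72*1 = -72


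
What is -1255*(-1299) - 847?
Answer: 1629398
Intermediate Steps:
-1255*(-1299) - 847 = 1630245 - 847 = 1629398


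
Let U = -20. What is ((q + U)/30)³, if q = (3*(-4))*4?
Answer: -39304/3375 ≈ -11.646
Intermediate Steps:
q = -48 (q = -12*4 = -48)
((q + U)/30)³ = ((-48 - 20)/30)³ = (-68*1/30)³ = (-34/15)³ = -39304/3375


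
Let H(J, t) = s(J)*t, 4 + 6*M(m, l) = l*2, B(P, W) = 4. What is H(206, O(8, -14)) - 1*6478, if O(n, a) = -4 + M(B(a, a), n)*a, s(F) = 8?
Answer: -6734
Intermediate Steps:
M(m, l) = -⅔ + l/3 (M(m, l) = -⅔ + (l*2)/6 = -⅔ + (2*l)/6 = -⅔ + l/3)
O(n, a) = -4 + a*(-⅔ + n/3) (O(n, a) = -4 + (-⅔ + n/3)*a = -4 + a*(-⅔ + n/3))
H(J, t) = 8*t
H(206, O(8, -14)) - 1*6478 = 8*(-4 + (⅓)*(-14)*(-2 + 8)) - 1*6478 = 8*(-4 + (⅓)*(-14)*6) - 6478 = 8*(-4 - 28) - 6478 = 8*(-32) - 6478 = -256 - 6478 = -6734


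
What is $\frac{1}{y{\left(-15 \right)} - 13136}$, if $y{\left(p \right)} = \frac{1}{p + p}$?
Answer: $- \frac{30}{394081} \approx -7.6126 \cdot 10^{-5}$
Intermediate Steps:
$y{\left(p \right)} = \frac{1}{2 p}$
$\frac{1}{y{\left(-15 \right)} - 13136} = \frac{1}{\frac{1}{2 \left(-15\right)} - 13136} = \frac{1}{\frac{1}{2} \left(- \frac{1}{15}\right) - 13136} = \frac{1}{- \frac{1}{30} - 13136} = \frac{1}{- \frac{394081}{30}} = - \frac{30}{394081}$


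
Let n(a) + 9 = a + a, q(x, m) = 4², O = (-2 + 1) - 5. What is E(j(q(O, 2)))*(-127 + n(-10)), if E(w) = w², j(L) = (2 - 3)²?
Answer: -156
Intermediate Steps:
O = -6 (O = -1 - 5 = -6)
q(x, m) = 16
n(a) = -9 + 2*a (n(a) = -9 + (a + a) = -9 + 2*a)
j(L) = 1 (j(L) = (-1)² = 1)
E(j(q(O, 2)))*(-127 + n(-10)) = 1²*(-127 + (-9 + 2*(-10))) = 1*(-127 + (-9 - 20)) = 1*(-127 - 29) = 1*(-156) = -156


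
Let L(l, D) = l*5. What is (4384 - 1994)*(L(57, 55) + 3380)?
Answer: 8759350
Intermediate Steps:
L(l, D) = 5*l
(4384 - 1994)*(L(57, 55) + 3380) = (4384 - 1994)*(5*57 + 3380) = 2390*(285 + 3380) = 2390*3665 = 8759350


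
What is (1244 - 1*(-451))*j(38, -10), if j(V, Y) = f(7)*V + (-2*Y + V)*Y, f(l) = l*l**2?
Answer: 21109530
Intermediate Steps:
f(l) = l**3
j(V, Y) = 343*V + Y*(V - 2*Y) (j(V, Y) = 7**3*V + (-2*Y + V)*Y = 343*V + (V - 2*Y)*Y = 343*V + Y*(V - 2*Y))
(1244 - 1*(-451))*j(38, -10) = (1244 - 1*(-451))*(-2*(-10)**2 + 343*38 + 38*(-10)) = (1244 + 451)*(-2*100 + 13034 - 380) = 1695*(-200 + 13034 - 380) = 1695*12454 = 21109530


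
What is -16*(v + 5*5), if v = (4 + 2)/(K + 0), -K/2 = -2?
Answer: -424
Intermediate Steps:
K = 4 (K = -2*(-2) = 4)
v = 3/2 (v = (4 + 2)/(4 + 0) = 6/4 = 6*(1/4) = 3/2 ≈ 1.5000)
-16*(v + 5*5) = -16*(3/2 + 5*5) = -16*(3/2 + 25) = -16*53/2 = -424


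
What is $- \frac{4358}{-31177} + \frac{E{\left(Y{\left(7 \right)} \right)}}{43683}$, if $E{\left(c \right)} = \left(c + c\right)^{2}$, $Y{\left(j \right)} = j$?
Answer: $\frac{196481206}{1361904891} \approx 0.14427$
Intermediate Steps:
$E{\left(c \right)} = 4 c^{2}$ ($E{\left(c \right)} = \left(2 c\right)^{2} = 4 c^{2}$)
$- \frac{4358}{-31177} + \frac{E{\left(Y{\left(7 \right)} \right)}}{43683} = - \frac{4358}{-31177} + \frac{4 \cdot 7^{2}}{43683} = \left(-4358\right) \left(- \frac{1}{31177}\right) + 4 \cdot 49 \cdot \frac{1}{43683} = \frac{4358}{31177} + 196 \cdot \frac{1}{43683} = \frac{4358}{31177} + \frac{196}{43683} = \frac{196481206}{1361904891}$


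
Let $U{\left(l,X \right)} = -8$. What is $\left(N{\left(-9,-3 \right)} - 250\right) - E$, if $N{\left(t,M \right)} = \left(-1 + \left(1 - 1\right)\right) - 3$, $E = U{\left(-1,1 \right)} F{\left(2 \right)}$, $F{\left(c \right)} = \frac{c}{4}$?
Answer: $-250$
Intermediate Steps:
$F{\left(c \right)} = \frac{c}{4}$ ($F{\left(c \right)} = c \frac{1}{4} = \frac{c}{4}$)
$E = -4$ ($E = - 8 \cdot \frac{1}{4} \cdot 2 = \left(-8\right) \frac{1}{2} = -4$)
$N{\left(t,M \right)} = -4$ ($N{\left(t,M \right)} = \left(-1 + 0\right) - 3 = -1 - 3 = -4$)
$\left(N{\left(-9,-3 \right)} - 250\right) - E = \left(-4 - 250\right) - -4 = \left(-4 - 250\right) + 4 = -254 + 4 = -250$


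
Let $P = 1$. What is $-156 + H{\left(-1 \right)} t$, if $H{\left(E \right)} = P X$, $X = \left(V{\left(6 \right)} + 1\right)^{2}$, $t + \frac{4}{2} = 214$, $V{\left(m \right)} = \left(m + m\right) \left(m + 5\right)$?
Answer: $3749912$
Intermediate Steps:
$V{\left(m \right)} = 2 m \left(5 + m\right)$
$t = 212$ ($t = -2 + 214 = 212$)
$X = 17689$ ($X = \left(2 \cdot 6 \left(5 + 6\right) + 1\right)^{2} = \left(2 \cdot 6 \cdot 11 + 1\right)^{2} = \left(132 + 1\right)^{2} = 133^{2} = 17689$)
$H{\left(E \right)} = 17689$ ($H{\left(E \right)} = 1 \cdot 17689 = 17689$)
$-156 + H{\left(-1 \right)} t = -156 + 17689 \cdot 212 = -156 + 3750068 = 3749912$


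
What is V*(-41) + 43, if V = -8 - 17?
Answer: 1068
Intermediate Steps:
V = -25
V*(-41) + 43 = -25*(-41) + 43 = 1025 + 43 = 1068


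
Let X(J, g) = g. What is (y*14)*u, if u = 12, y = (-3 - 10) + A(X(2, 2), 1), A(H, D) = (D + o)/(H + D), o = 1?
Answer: -2072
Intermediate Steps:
A(H, D) = (1 + D)/(D + H) (A(H, D) = (D + 1)/(H + D) = (1 + D)/(D + H))
y = -37/3 (y = (-3 - 10) + (1 + 1)/(1 + 2) = -13 + 2/3 = -37/3 ≈ -12.333)
(y*14)*u = -37/3*14*12 = -518/3*12 = -2072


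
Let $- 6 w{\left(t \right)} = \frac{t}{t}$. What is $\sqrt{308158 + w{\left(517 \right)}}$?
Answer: $\frac{\sqrt{11093682}}{6} \approx 555.12$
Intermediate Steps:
$w{\left(t \right)} = - \frac{1}{6}$ ($w{\left(t \right)} = - \frac{t \frac{1}{t}}{6} = \left(- \frac{1}{6}\right) 1 = - \frac{1}{6}$)
$\sqrt{308158 + w{\left(517 \right)}} = \sqrt{308158 - \frac{1}{6}} = \sqrt{\frac{1848947}{6}} = \frac{\sqrt{11093682}}{6}$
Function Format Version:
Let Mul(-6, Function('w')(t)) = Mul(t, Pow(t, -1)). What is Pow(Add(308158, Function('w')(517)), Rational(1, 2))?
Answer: Mul(Rational(1, 6), Pow(11093682, Rational(1, 2))) ≈ 555.12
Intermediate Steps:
Function('w')(t) = Rational(-1, 6) (Function('w')(t) = Mul(Rational(-1, 6), Mul(t, Pow(t, -1))) = Mul(Rational(-1, 6), 1) = Rational(-1, 6))
Pow(Add(308158, Function('w')(517)), Rational(1, 2)) = Pow(Add(308158, Rational(-1, 6)), Rational(1, 2)) = Pow(Rational(1848947, 6), Rational(1, 2)) = Mul(Rational(1, 6), Pow(11093682, Rational(1, 2)))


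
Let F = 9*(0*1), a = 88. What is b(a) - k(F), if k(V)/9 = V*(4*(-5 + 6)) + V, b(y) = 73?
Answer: 73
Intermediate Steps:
F = 0 (F = 9*0 = 0)
k(V) = 45*V (k(V) = 9*(V*(4*(-5 + 6)) + V) = 9*(V*(4*1) + V) = 9*(V*4 + V) = 9*(4*V + V) = 9*(5*V) = 45*V)
b(a) - k(F) = 73 - 45*0 = 73 - 1*0 = 73 + 0 = 73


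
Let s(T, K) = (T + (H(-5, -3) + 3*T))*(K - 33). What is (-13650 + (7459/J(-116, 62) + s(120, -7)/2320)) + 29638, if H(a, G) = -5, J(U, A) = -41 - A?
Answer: 95030765/5974 ≈ 15907.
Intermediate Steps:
s(T, K) = (-33 + K)*(-5 + 4*T) (s(T, K) = (T + (-5 + 3*T))*(K - 33) = (-5 + 4*T)*(-33 + K) = (-33 + K)*(-5 + 4*T))
(-13650 + (7459/J(-116, 62) + s(120, -7)/2320)) + 29638 = (-13650 + (7459/(-41 - 1*62) + (165 - 132*120 - 5*(-7) + 4*(-7)*120)/2320)) + 29638 = (-13650 + (7459/(-41 - 62) + (165 - 15840 + 35 - 3360)*(1/2320))) + 29638 = (-13650 + (7459/(-103) - 19000*1/2320)) + 29638 = (-13650 + (7459*(-1/103) - 475/58)) + 29638 = (-13650 + (-7459/103 - 475/58)) + 29638 = (-13650 - 481547/5974) + 29638 = -82026647/5974 + 29638 = 95030765/5974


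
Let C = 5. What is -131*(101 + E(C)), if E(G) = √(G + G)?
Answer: -13231 - 131*√10 ≈ -13645.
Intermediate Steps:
E(G) = √2*√G (E(G) = √(2*G) = √2*√G)
-131*(101 + E(C)) = -131*(101 + √2*√5) = -131*(101 + √10) = -13231 - 131*√10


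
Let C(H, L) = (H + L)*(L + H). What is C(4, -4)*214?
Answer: 0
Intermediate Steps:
C(H, L) = (H + L)**2 (C(H, L) = (H + L)*(H + L) = (H + L)**2)
C(4, -4)*214 = (4 - 4)**2*214 = 0**2*214 = 0*214 = 0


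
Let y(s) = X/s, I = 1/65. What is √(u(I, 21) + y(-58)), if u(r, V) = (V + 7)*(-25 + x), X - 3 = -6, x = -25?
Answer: I*√4709426/58 ≈ 37.416*I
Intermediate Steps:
I = 1/65 ≈ 0.015385
X = -3 (X = 3 - 6 = -3)
y(s) = -3/s
u(r, V) = -350 - 50*V (u(r, V) = (V + 7)*(-25 - 25) = (7 + V)*(-50) = -350 - 50*V)
√(u(I, 21) + y(-58)) = √((-350 - 50*21) - 3/(-58)) = √((-350 - 1050) - 3*(-1/58)) = √(-1400 + 3/58) = √(-81197/58) = I*√4709426/58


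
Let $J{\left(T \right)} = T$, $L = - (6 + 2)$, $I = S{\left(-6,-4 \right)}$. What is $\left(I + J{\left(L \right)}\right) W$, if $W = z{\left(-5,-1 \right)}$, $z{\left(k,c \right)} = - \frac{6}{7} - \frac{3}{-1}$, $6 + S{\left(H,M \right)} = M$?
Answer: $- \frac{270}{7} \approx -38.571$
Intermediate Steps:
$S{\left(H,M \right)} = -6 + M$
$z{\left(k,c \right)} = \frac{15}{7}$ ($z{\left(k,c \right)} = \left(-6\right) \frac{1}{7} - -3 = - \frac{6}{7} + 3 = \frac{15}{7}$)
$I = -10$ ($I = -6 - 4 = -10$)
$L = -8$ ($L = \left(-1\right) 8 = -8$)
$W = \frac{15}{7} \approx 2.1429$
$\left(I + J{\left(L \right)}\right) W = \left(-10 - 8\right) \frac{15}{7} = \left(-18\right) \frac{15}{7} = - \frac{270}{7}$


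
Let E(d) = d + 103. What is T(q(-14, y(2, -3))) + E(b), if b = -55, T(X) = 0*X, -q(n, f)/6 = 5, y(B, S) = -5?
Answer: 48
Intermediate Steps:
q(n, f) = -30 (q(n, f) = -6*5 = -30)
T(X) = 0
E(d) = 103 + d
T(q(-14, y(2, -3))) + E(b) = 0 + (103 - 55) = 0 + 48 = 48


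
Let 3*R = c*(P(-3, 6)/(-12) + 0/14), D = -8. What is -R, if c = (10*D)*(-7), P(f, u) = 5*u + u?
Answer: 560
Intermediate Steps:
P(f, u) = 6*u
c = 560 (c = (10*(-8))*(-7) = -80*(-7) = 560)
R = -560 (R = (560*((6*6)/(-12) + 0/14))/3 = (560*(36*(-1/12) + 0*(1/14)))/3 = (560*(-3 + 0))/3 = (560*(-3))/3 = (⅓)*(-1680) = -560)
-R = -1*(-560) = 560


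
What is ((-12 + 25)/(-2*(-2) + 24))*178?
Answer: 1157/14 ≈ 82.643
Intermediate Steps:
((-12 + 25)/(-2*(-2) + 24))*178 = (13/(4 + 24))*178 = (13/28)*178 = 1157/14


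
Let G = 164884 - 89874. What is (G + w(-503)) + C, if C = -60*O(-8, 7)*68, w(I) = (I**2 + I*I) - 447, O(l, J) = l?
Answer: 613221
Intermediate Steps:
G = 75010
w(I) = -447 + 2*I**2 (w(I) = (I**2 + I**2) - 447 = 2*I**2 - 447 = -447 + 2*I**2)
C = 32640 (C = -60*(-8)*68 = 480*68 = 32640)
(G + w(-503)) + C = (75010 + (-447 + 2*(-503)**2)) + 32640 = (75010 + (-447 + 2*253009)) + 32640 = (75010 + (-447 + 506018)) + 32640 = (75010 + 505571) + 32640 = 580581 + 32640 = 613221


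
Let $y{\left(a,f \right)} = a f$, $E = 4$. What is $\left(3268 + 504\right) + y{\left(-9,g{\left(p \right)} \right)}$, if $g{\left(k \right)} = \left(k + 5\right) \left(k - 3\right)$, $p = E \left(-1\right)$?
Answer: $3835$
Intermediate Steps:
$p = -4$ ($p = 4 \left(-1\right) = -4$)
$g{\left(k \right)} = \left(-3 + k\right) \left(5 + k\right)$ ($g{\left(k \right)} = \left(5 + k\right) \left(-3 + k\right) = \left(-3 + k\right) \left(5 + k\right)$)
$\left(3268 + 504\right) + y{\left(-9,g{\left(p \right)} \right)} = \left(3268 + 504\right) - 9 \left(-15 + \left(-4\right)^{2} + 2 \left(-4\right)\right) = 3772 - 9 \left(-15 + 16 - 8\right) = 3772 - -63 = 3772 + 63 = 3835$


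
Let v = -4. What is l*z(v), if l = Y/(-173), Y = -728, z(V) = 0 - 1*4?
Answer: -2912/173 ≈ -16.832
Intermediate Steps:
z(V) = -4 (z(V) = 0 - 4 = -4)
l = 728/173 (l = -728/(-173) = -728*(-1/173) = 728/173 ≈ 4.2081)
l*z(v) = (728/173)*(-4) = -2912/173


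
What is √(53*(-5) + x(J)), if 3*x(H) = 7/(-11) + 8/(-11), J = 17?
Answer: 2*I*√8030/11 ≈ 16.293*I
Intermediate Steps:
x(H) = -5/11 (x(H) = (7/(-11) + 8/(-11))/3 = (7*(-1/11) + 8*(-1/11))/3 = (-7/11 - 8/11)/3 = (⅓)*(-15/11) = -5/11)
√(53*(-5) + x(J)) = √(53*(-5) - 5/11) = √(-265 - 5/11) = √(-2920/11) = 2*I*√8030/11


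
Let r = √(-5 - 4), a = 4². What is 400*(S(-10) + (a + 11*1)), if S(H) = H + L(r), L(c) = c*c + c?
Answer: 3200 + 1200*I ≈ 3200.0 + 1200.0*I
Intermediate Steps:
a = 16
r = 3*I (r = √(-9) = 3*I ≈ 3.0*I)
L(c) = c + c² (L(c) = c² + c = c + c²)
S(H) = H + 3*I*(1 + 3*I) (S(H) = H + (3*I)*(1 + 3*I) = H + 3*I*(1 + 3*I))
400*(S(-10) + (a + 11*1)) = 400*((-9 - 10 + 3*I) + (16 + 11*1)) = 400*((-19 + 3*I) + (16 + 11)) = 400*((-19 + 3*I) + 27) = 400*(8 + 3*I) = 3200 + 1200*I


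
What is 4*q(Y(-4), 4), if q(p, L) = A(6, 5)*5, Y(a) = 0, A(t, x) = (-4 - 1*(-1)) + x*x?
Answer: 440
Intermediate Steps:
A(t, x) = -3 + x**2 (A(t, x) = (-4 + 1) + x**2 = -3 + x**2)
q(p, L) = 110 (q(p, L) = (-3 + 5**2)*5 = (-3 + 25)*5 = 22*5 = 110)
4*q(Y(-4), 4) = 4*110 = 440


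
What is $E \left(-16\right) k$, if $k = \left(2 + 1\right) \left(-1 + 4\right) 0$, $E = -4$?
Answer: $0$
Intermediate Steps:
$k = 0$ ($k = 3 \cdot 3 \cdot 0 = 9 \cdot 0 = 0$)
$E \left(-16\right) k = \left(-4\right) \left(-16\right) 0 = 64 \cdot 0 = 0$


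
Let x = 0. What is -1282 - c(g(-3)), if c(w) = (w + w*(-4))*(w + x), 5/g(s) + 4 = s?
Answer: -62743/49 ≈ -1280.5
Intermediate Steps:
g(s) = 5/(-4 + s)
c(w) = -3*w² (c(w) = (w + w*(-4))*(w + 0) = (w - 4*w)*w = (-3*w)*w = -3*w²)
-1282 - c(g(-3)) = -1282 - (-3)*(5/(-4 - 3))² = -1282 - (-3)*(5/(-7))² = -1282 - (-3)*(5*(-⅐))² = -1282 - (-3)*(-5/7)² = -1282 - (-3)*25/49 = -1282 - 1*(-75/49) = -1282 + 75/49 = -62743/49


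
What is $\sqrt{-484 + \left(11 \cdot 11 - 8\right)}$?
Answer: $i \sqrt{371} \approx 19.261 i$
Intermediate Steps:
$\sqrt{-484 + \left(11 \cdot 11 - 8\right)} = \sqrt{-484 + \left(121 - 8\right)} = \sqrt{-484 + 113} = \sqrt{-371} = i \sqrt{371}$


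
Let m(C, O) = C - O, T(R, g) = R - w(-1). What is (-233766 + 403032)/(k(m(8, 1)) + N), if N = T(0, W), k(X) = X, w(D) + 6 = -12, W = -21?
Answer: 169266/25 ≈ 6770.6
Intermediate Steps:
w(D) = -18 (w(D) = -6 - 12 = -18)
T(R, g) = 18 + R (T(R, g) = R - 1*(-18) = R + 18 = 18 + R)
N = 18 (N = 18 + 0 = 18)
(-233766 + 403032)/(k(m(8, 1)) + N) = (-233766 + 403032)/((8 - 1*1) + 18) = 169266/((8 - 1) + 18) = 169266/(7 + 18) = 169266/25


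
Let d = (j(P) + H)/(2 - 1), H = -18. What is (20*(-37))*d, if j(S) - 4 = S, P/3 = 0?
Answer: 10360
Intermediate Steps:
P = 0 (P = 3*0 = 0)
j(S) = 4 + S
d = -14 (d = ((4 + 0) - 18)/(2 - 1) = (4 - 18)/1 = -14*1 = -14)
(20*(-37))*d = (20*(-37))*(-14) = -740*(-14) = 10360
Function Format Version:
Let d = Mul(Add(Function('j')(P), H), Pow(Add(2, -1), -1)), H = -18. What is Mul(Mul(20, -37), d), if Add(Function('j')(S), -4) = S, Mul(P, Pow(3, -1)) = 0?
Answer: 10360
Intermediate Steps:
P = 0 (P = Mul(3, 0) = 0)
Function('j')(S) = Add(4, S)
d = -14 (d = Mul(Add(Add(4, 0), -18), Pow(Add(2, -1), -1)) = Mul(Add(4, -18), Pow(1, -1)) = Mul(-14, 1) = -14)
Mul(Mul(20, -37), d) = Mul(Mul(20, -37), -14) = Mul(-740, -14) = 10360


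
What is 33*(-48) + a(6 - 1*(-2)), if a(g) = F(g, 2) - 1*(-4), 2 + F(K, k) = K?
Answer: -1574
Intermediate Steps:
F(K, k) = -2 + K
a(g) = 2 + g (a(g) = (-2 + g) - 1*(-4) = (-2 + g) + 4 = 2 + g)
33*(-48) + a(6 - 1*(-2)) = 33*(-48) + (2 + (6 - 1*(-2))) = -1584 + (2 + (6 + 2)) = -1584 + (2 + 8) = -1584 + 10 = -1574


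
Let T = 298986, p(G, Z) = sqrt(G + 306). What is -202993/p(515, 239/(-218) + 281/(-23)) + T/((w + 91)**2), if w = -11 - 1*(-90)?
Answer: 149493/14450 - 202993*sqrt(821)/821 ≈ -7074.2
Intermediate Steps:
p(G, Z) = sqrt(306 + G)
w = 79 (w = -11 + 90 = 79)
-202993/p(515, 239/(-218) + 281/(-23)) + T/((w + 91)**2) = -202993/sqrt(306 + 515) + 298986/((79 + 91)**2) = -202993*sqrt(821)/821 + 298986/(170**2) = -202993*sqrt(821)/821 + 298986/28900 = -202993*sqrt(821)/821 + 298986*(1/28900) = -202993*sqrt(821)/821 + 149493/14450 = 149493/14450 - 202993*sqrt(821)/821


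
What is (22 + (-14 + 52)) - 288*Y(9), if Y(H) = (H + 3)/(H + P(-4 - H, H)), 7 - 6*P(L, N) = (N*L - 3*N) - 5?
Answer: -1356/35 ≈ -38.743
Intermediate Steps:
P(L, N) = 2 + N/2 - L*N/6 (P(L, N) = 7/6 - ((N*L - 3*N) - 5)/6 = 7/6 - ((L*N - 3*N) - 5)/6 = 7/6 - ((-3*N + L*N) - 5)/6 = 7/6 - (-5 - 3*N + L*N)/6 = 7/6 + (5/6 + N/2 - L*N/6) = 2 + N/2 - L*N/6)
Y(H) = (3 + H)/(2 + 3*H/2 - H*(-4 - H)/6) (Y(H) = (H + 3)/(H + (2 + H/2 - (-4 - H)*H/6)) = (3 + H)/(H + (2 + H/2 - H*(-4 - H)/6)) = (3 + H)/(2 + 3*H/2 - H*(-4 - H)/6))
(22 + (-14 + 52)) - 288*Y(9) = (22 + (-14 + 52)) - 1728*(3 + 9)/(12 + 9**2 + 13*9) = (22 + 38) - 1728*12/(12 + 81 + 117) = 60 - 1728*12/210 = 60 - 288*12/35 = 60 - 3456/35 = -1356/35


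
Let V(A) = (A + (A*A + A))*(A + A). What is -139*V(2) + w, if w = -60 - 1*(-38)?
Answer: -4470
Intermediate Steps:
w = -22 (w = -60 + 38 = -22)
V(A) = 2*A*(A² + 2*A) (V(A) = (A + (A² + A))*(2*A) = (A + (A + A²))*(2*A) = (A² + 2*A)*(2*A) = 2*A*(A² + 2*A))
-139*V(2) + w = -278*2²*(2 + 2) - 22 = -278*4*4 - 22 = -139*32 - 22 = -4448 - 22 = -4470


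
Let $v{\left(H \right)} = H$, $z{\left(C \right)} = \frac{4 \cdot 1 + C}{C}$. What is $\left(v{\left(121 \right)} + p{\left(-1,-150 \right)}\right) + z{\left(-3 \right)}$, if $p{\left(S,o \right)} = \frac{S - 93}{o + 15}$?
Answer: $\frac{16384}{135} \approx 121.36$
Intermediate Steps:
$z{\left(C \right)} = \frac{4 + C}{C}$
$p{\left(S,o \right)} = \frac{-93 + S}{15 + o}$
$\left(v{\left(121 \right)} + p{\left(-1,-150 \right)}\right) + z{\left(-3 \right)} = \left(121 + \frac{-93 - 1}{15 - 150}\right) + \frac{4 - 3}{-3} = \left(121 + \frac{1}{-135} \left(-94\right)\right) - \frac{1}{3} = \left(121 - - \frac{94}{135}\right) - \frac{1}{3} = \left(121 + \frac{94}{135}\right) - \frac{1}{3} = \frac{16429}{135} - \frac{1}{3} = \frac{16384}{135}$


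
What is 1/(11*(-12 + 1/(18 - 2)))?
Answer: -16/2101 ≈ -0.0076154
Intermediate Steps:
1/(11*(-12 + 1/(18 - 2))) = 1/(11*(-12 + 1/16)) = 1/(11*(-191/16)) = 1/(-2101/16) = -16/2101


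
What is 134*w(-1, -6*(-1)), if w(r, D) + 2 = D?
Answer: 536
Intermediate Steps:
w(r, D) = -2 + D
134*w(-1, -6*(-1)) = 134*(-2 - 6*(-1)) = 134*(-2 + 6) = 134*4 = 536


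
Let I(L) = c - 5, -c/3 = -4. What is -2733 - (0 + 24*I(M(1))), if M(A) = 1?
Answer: -2901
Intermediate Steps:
c = 12 (c = -3*(-4) = 12)
I(L) = 7 (I(L) = 12 - 5 = 7)
-2733 - (0 + 24*I(M(1))) = -2733 - (0 + 24*7) = -2733 - (0 + 168) = -2733 - 1*168 = -2733 - 168 = -2901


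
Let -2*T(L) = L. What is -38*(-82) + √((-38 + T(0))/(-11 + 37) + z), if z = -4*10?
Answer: 3116 + 7*I*√143/13 ≈ 3116.0 + 6.4391*I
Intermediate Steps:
T(L) = -L/2
z = -40
-38*(-82) + √((-38 + T(0))/(-11 + 37) + z) = -38*(-82) + √((-38 - ½*0)/(-11 + 37) - 40) = 3116 + √((-38 + 0)/26 - 40) = 3116 + √(-38*1/26 - 40) = 3116 + √(-19/13 - 40) = 3116 + √(-539/13) = 3116 + 7*I*√143/13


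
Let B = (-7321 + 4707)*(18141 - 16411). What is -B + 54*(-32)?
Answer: 4520492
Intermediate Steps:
B = -4522220 (B = -2614*1730 = -4522220)
-B + 54*(-32) = -1*(-4522220) + 54*(-32) = 4522220 - 1728 = 4520492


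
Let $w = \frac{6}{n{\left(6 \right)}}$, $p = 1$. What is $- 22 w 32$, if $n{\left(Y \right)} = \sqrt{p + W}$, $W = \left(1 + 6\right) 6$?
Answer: $- \frac{4224 \sqrt{43}}{43} \approx -644.15$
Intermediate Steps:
$W = 42$ ($W = 7 \cdot 6 = 42$)
$n{\left(Y \right)} = \sqrt{43}$ ($n{\left(Y \right)} = \sqrt{1 + 42} = \sqrt{43}$)
$w = \frac{6 \sqrt{43}}{43}$ ($w = \frac{6}{\sqrt{43}} = 6 \frac{\sqrt{43}}{43} = \frac{6 \sqrt{43}}{43} \approx 0.91499$)
$- 22 w 32 = - 22 \frac{6 \sqrt{43}}{43} \cdot 32 = - \frac{132 \sqrt{43}}{43} \cdot 32 = - \frac{4224 \sqrt{43}}{43}$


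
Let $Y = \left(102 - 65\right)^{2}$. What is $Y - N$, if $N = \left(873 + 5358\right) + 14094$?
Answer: $-18956$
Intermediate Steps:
$N = 20325$ ($N = 6231 + 14094 = 20325$)
$Y = 1369$ ($Y = 37^{2} = 1369$)
$Y - N = 1369 - 20325 = -18956$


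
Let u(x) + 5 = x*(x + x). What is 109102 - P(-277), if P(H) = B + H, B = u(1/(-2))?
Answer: 218767/2 ≈ 1.0938e+5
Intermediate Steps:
u(x) = -5 + 2*x**2 (u(x) = -5 + x*(x + x) = -5 + x*(2*x) = -5 + 2*x**2)
B = -9/2 (B = -5 + 2*(1/(-2))**2 = -5 + 2*(-1/2)**2 = -5 + 2*(1/4) = -5 + 1/2 = -9/2 ≈ -4.5000)
P(H) = -9/2 + H
109102 - P(-277) = 109102 - (-9/2 - 277) = 109102 - 1*(-563/2) = 109102 + 563/2 = 218767/2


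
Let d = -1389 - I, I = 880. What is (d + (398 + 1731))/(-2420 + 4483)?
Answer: -140/2063 ≈ -0.067862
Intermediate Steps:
d = -2269 (d = -1389 - 1*880 = -1389 - 880 = -2269)
(d + (398 + 1731))/(-2420 + 4483) = (-2269 + (398 + 1731))/(-2420 + 4483) = (-2269 + 2129)/2063 = -140*1/2063 = -140/2063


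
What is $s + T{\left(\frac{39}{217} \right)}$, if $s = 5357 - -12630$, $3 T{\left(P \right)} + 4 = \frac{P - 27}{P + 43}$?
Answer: $\frac{50557127}{2811} \approx 17985.0$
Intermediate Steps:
$T{\left(P \right)} = - \frac{4}{3} + \frac{-27 + P}{3 \left(43 + P\right)}$ ($T{\left(P \right)} = - \frac{4}{3} + \frac{\left(P - 27\right) \frac{1}{P + 43}}{3} = - \frac{4}{3} + \frac{\left(-27 + P\right) \frac{1}{43 + P}}{3} = - \frac{4}{3} + \frac{\frac{1}{43 + P} \left(-27 + P\right)}{3} = - \frac{4}{3} + \frac{-27 + P}{3 \left(43 + P\right)}$)
$s = 17987$ ($s = 5357 + 12630 = 17987$)
$s + T{\left(\frac{39}{217} \right)} = 17987 + \frac{- \frac{199}{3} - \frac{39}{217}}{43 + \frac{39}{217}} = 17987 + \frac{- \frac{199}{3} - \frac{39}{217}}{\frac{9370}{217}} = 17987 + \frac{217}{9370} \left(- \frac{43300}{651}\right) = 17987 - \frac{4330}{2811} = \frac{50557127}{2811}$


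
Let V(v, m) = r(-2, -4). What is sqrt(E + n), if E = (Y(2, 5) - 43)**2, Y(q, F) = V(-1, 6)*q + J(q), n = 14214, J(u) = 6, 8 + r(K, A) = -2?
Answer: sqrt(17463) ≈ 132.15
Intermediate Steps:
r(K, A) = -10 (r(K, A) = -8 - 2 = -10)
V(v, m) = -10
Y(q, F) = 6 - 10*q (Y(q, F) = -10*q + 6 = 6 - 10*q)
E = 3249 (E = ((6 - 10*2) - 43)**2 = ((6 - 20) - 43)**2 = (-14 - 43)**2 = (-57)**2 = 3249)
sqrt(E + n) = sqrt(3249 + 14214) = sqrt(17463)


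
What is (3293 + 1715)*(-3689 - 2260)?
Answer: -29792592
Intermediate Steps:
(3293 + 1715)*(-3689 - 2260) = 5008*(-5949) = -29792592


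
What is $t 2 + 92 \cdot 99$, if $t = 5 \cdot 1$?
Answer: $9118$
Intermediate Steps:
$t = 5$
$t 2 + 92 \cdot 99 = 5 \cdot 2 + 92 \cdot 99 = 10 + 9108 = 9118$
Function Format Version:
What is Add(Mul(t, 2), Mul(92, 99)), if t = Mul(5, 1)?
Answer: 9118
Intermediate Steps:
t = 5
Add(Mul(t, 2), Mul(92, 99)) = Add(Mul(5, 2), Mul(92, 99)) = Add(10, 9108) = 9118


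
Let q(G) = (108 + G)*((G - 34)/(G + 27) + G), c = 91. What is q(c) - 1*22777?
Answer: -539481/118 ≈ -4571.9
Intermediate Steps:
q(G) = (108 + G)*(G + (-34 + G)/(27 + G)) (q(G) = (108 + G)*((-34 + G)/(27 + G) + G) = (108 + G)*(G + (-34 + G)/(27 + G)))
q(c) - 1*22777 = (-3672 + 91**3 + 136*91**2 + 2990*91)/(27 + 91) - 1*22777 = (-3672 + 753571 + 136*8281 + 272090)/118 - 22777 = (-3672 + 753571 + 1126216 + 272090)/118 - 22777 = (1/118)*2148205 - 22777 = 2148205/118 - 22777 = -539481/118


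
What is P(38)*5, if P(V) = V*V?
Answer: 7220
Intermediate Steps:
P(V) = V**2
P(38)*5 = 38**2*5 = 1444*5 = 7220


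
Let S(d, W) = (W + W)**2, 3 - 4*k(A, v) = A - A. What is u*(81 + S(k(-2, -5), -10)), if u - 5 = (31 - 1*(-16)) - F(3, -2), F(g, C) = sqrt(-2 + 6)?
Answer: 24050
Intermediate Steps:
k(A, v) = 3/4 (k(A, v) = 3/4 - (A - A)/4 = 3/4 - 1/4*0 = 3/4 + 0 = 3/4)
F(g, C) = 2 (F(g, C) = sqrt(4) = 2)
S(d, W) = 4*W**2 (S(d, W) = (2*W)**2 = 4*W**2)
u = 50 (u = 5 + ((31 - 1*(-16)) - 1*2) = 5 + ((31 + 16) - 2) = 5 + (47 - 2) = 5 + 45 = 50)
u*(81 + S(k(-2, -5), -10)) = 50*(81 + 4*(-10)**2) = 50*(81 + 4*100) = 50*(81 + 400) = 50*481 = 24050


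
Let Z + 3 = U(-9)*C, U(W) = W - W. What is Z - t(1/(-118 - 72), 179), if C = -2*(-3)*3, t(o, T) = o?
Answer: -569/190 ≈ -2.9947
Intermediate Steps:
U(W) = 0
C = 18 (C = 6*3 = 18)
Z = -3 (Z = -3 + 0*18 = -3 + 0 = -3)
Z - t(1/(-118 - 72), 179) = -3 - 1/(-118 - 72) = -3 - 1/(-190) = -3 - 1*(-1/190) = -3 + 1/190 = -569/190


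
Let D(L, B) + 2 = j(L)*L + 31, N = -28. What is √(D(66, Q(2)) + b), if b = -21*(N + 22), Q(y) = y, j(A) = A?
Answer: √4511 ≈ 67.164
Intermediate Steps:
D(L, B) = 29 + L² (D(L, B) = -2 + (L*L + 31) = -2 + (L² + 31) = -2 + (31 + L²) = 29 + L²)
b = 126 (b = -21*(-28 + 22) = -21*(-6) = 126)
√(D(66, Q(2)) + b) = √((29 + 66²) + 126) = √((29 + 4356) + 126) = √(4385 + 126) = √4511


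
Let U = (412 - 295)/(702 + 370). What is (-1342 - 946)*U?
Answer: -16731/67 ≈ -249.72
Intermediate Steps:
U = 117/1072 ≈ 0.10914
(-1342 - 946)*U = (-1342 - 946)*(117/1072) = -2288*117/1072 = -16731/67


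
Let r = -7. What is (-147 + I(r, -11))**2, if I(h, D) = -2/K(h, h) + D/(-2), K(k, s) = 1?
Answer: 82369/4 ≈ 20592.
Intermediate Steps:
I(h, D) = -2 - D/2 (I(h, D) = -2/1 + D/(-2) = -2*1 + D*(-1/2) = -2 - D/2)
(-147 + I(r, -11))**2 = (-147 + (-2 - 1/2*(-11)))**2 = (-147 + (-2 + 11/2))**2 = (-147 + 7/2)**2 = (-287/2)**2 = 82369/4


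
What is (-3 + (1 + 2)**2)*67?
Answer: 402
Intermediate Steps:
(-3 + (1 + 2)**2)*67 = (-3 + 3**2)*67 = (-3 + 9)*67 = 6*67 = 402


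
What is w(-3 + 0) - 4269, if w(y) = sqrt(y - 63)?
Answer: -4269 + I*sqrt(66) ≈ -4269.0 + 8.124*I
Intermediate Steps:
w(y) = sqrt(-63 + y)
w(-3 + 0) - 4269 = sqrt(-63 + (-3 + 0)) - 4269 = sqrt(-63 - 3) - 4269 = sqrt(-66) - 4269 = I*sqrt(66) - 4269 = -4269 + I*sqrt(66)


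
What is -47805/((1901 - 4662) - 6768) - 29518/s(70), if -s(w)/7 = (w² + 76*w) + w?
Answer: 1862335586/343186935 ≈ 5.4266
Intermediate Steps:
s(w) = -539*w - 7*w² (s(w) = -7*((w² + 76*w) + w) = -7*(w² + 77*w) = -539*w - 7*w²)
-47805/((1901 - 4662) - 6768) - 29518/s(70) = -47805/((1901 - 4662) - 6768) - 29518*(-1/(490*(77 + 70))) = -47805/(-2761 - 6768) - 29518/((-7*70*147)) = -47805/(-9529) - 29518/(-72030) = -47805*(-1/9529) - 29518*(-1/72030) = 47805/9529 + 14759/36015 = 1862335586/343186935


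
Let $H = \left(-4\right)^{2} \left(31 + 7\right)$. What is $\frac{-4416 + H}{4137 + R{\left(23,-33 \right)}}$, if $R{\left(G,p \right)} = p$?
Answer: $- \frac{476}{513} \approx -0.92788$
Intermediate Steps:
$H = 608$ ($H = 16 \cdot 38 = 608$)
$\frac{-4416 + H}{4137 + R{\left(23,-33 \right)}} = \frac{-4416 + 608}{4137 - 33} = - \frac{3808}{4104} = \left(-3808\right) \frac{1}{4104} = - \frac{476}{513}$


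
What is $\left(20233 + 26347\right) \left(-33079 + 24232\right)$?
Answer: $-412093260$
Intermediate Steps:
$\left(20233 + 26347\right) \left(-33079 + 24232\right) = 46580 \left(-8847\right) = -412093260$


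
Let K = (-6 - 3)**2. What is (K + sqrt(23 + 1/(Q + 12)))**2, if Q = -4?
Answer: (324 + sqrt(370))**2/16 ≈ 7363.2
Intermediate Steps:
K = 81 (K = (-9)**2 = 81)
(K + sqrt(23 + 1/(Q + 12)))**2 = (81 + sqrt(23 + 1/(-4 + 12)))**2 = (81 + sqrt(23 + 1/8))**2 = (81 + sqrt(185/8))**2 = (81 + sqrt(370)/4)**2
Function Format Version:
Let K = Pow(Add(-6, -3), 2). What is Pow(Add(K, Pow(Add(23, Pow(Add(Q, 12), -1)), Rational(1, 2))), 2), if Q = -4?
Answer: Mul(Rational(1, 16), Pow(Add(324, Pow(370, Rational(1, 2))), 2)) ≈ 7363.2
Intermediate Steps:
K = 81 (K = Pow(-9, 2) = 81)
Pow(Add(K, Pow(Add(23, Pow(Add(Q, 12), -1)), Rational(1, 2))), 2) = Pow(Add(81, Pow(Add(23, Pow(Add(-4, 12), -1)), Rational(1, 2))), 2) = Pow(Add(81, Pow(Add(23, Pow(8, -1)), Rational(1, 2))), 2) = Pow(Add(81, Pow(Add(23, Rational(1, 8)), Rational(1, 2))), 2) = Pow(Add(81, Pow(Rational(185, 8), Rational(1, 2))), 2) = Pow(Add(81, Mul(Rational(1, 4), Pow(370, Rational(1, 2)))), 2)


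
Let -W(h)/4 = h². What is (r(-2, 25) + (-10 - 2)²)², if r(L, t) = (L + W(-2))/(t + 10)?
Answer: 25220484/1225 ≈ 20588.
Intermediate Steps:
W(h) = -4*h²
r(L, t) = (-16 + L)/(10 + t) (r(L, t) = (L - 4*(-2)²)/(t + 10) = (L - 4*4)/(10 + t) = (L - 16)/(10 + t) = (-16 + L)/(10 + t))
(r(-2, 25) + (-10 - 2)²)² = ((-16 - 2)/(10 + 25) + (-10 - 2)²)² = (-18/35 + (-12)²)² = ((1/35)*(-18) + 144)² = (-18/35 + 144)² = (5022/35)² = 25220484/1225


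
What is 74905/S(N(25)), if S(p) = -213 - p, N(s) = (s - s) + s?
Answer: -74905/238 ≈ -314.73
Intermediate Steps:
N(s) = s (N(s) = 0 + s = s)
74905/S(N(25)) = 74905/(-213 - 1*25) = 74905/(-213 - 25) = 74905/(-238) = 74905*(-1/238) = -74905/238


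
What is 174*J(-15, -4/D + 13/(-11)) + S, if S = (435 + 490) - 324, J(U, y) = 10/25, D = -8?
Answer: 3353/5 ≈ 670.60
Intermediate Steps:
J(U, y) = 2/5 (J(U, y) = 10*(1/25) = 2/5)
S = 601 (S = 925 - 324 = 601)
174*J(-15, -4/D + 13/(-11)) + S = 174*(2/5) + 601 = 348/5 + 601 = 3353/5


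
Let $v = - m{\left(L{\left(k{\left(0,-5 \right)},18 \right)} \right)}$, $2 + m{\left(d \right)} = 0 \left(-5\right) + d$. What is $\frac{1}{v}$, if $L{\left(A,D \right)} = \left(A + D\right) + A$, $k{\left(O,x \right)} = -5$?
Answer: $- \frac{1}{6} \approx -0.16667$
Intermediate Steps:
$L{\left(A,D \right)} = D + 2 A$
$m{\left(d \right)} = -2 + d$ ($m{\left(d \right)} = -2 + \left(0 \left(-5\right) + d\right) = -2 + \left(0 + d\right) = -2 + d$)
$v = -6$ ($v = - (-2 + \left(18 + 2 \left(-5\right)\right)) = - (-2 + \left(18 - 10\right)) = - (-2 + 8) = \left(-1\right) 6 = -6$)
$\frac{1}{v} = \frac{1}{-6} = - \frac{1}{6}$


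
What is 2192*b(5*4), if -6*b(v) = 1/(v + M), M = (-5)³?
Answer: 1096/315 ≈ 3.4794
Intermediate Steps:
M = -125
b(v) = -1/(6*(-125 + v)) (b(v) = -1/(6*(v - 125)) = -1/(6*(-125 + v)))
2192*b(5*4) = 2192*(-1/(-750 + 6*(5*4))) = 2192*(-1/(-750 + 6*20)) = 2192*(-1/(-750 + 120)) = 2192*(-1/(-630)) = 2192*(-1*(-1/630)) = 2192*(1/630) = 1096/315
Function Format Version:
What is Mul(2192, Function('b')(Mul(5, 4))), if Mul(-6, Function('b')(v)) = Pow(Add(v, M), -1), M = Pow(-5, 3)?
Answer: Rational(1096, 315) ≈ 3.4794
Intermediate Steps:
M = -125
Function('b')(v) = Mul(Rational(-1, 6), Pow(Add(-125, v), -1)) (Function('b')(v) = Mul(Rational(-1, 6), Pow(Add(v, -125), -1)) = Mul(Rational(-1, 6), Pow(Add(-125, v), -1)))
Mul(2192, Function('b')(Mul(5, 4))) = Mul(2192, Mul(-1, Pow(Add(-750, Mul(6, Mul(5, 4))), -1))) = Mul(2192, Mul(-1, Pow(Add(-750, Mul(6, 20)), -1))) = Mul(2192, Mul(-1, Pow(Add(-750, 120), -1))) = Mul(2192, Mul(-1, Pow(-630, -1))) = Mul(2192, Mul(-1, Rational(-1, 630))) = Mul(2192, Rational(1, 630)) = Rational(1096, 315)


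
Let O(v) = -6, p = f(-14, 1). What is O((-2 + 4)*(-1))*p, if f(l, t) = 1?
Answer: -6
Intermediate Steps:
p = 1
O((-2 + 4)*(-1))*p = -6*1 = -6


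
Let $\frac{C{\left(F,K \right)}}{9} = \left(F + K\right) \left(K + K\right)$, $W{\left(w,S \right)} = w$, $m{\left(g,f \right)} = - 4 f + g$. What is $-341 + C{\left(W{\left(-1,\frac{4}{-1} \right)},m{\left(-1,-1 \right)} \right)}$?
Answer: $-233$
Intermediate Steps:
$m{\left(g,f \right)} = g - 4 f$
$C{\left(F,K \right)} = 18 K \left(F + K\right)$ ($C{\left(F,K \right)} = 9 \left(F + K\right) \left(K + K\right) = 9 \left(F + K\right) 2 K = 9 \cdot 2 K \left(F + K\right) = 18 K \left(F + K\right)$)
$-341 + C{\left(W{\left(-1,\frac{4}{-1} \right)},m{\left(-1,-1 \right)} \right)} = -341 + 18 \left(-1 - -4\right) \left(-1 - -3\right) = -341 + 18 \left(-1 + 4\right) \left(-1 + \left(-1 + 4\right)\right) = -341 + 18 \cdot 3 \left(-1 + 3\right) = -341 + 18 \cdot 3 \cdot 2 = -341 + 108 = -233$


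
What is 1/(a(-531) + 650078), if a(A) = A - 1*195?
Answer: 1/649352 ≈ 1.5400e-6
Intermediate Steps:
a(A) = -195 + A (a(A) = A - 195 = -195 + A)
1/(a(-531) + 650078) = 1/((-195 - 531) + 650078) = 1/(-726 + 650078) = 1/649352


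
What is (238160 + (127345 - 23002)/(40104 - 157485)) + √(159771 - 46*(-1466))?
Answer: 9318451539/39127 + √227207 ≈ 2.3864e+5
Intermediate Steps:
(238160 + (127345 - 23002)/(40104 - 157485)) + √(159771 - 46*(-1466)) = (238160 + 104343/(-117381)) + √(159771 + 67436) = (238160 + 104343*(-1/117381)) + √227207 = (238160 - 34781/39127) + √227207 = 9318451539/39127 + √227207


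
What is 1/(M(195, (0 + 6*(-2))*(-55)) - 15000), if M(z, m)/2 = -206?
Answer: -1/15412 ≈ -6.4885e-5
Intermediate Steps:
M(z, m) = -412 (M(z, m) = 2*(-206) = -412)
1/(M(195, (0 + 6*(-2))*(-55)) - 15000) = 1/(-412 - 15000) = 1/(-15412) = -1/15412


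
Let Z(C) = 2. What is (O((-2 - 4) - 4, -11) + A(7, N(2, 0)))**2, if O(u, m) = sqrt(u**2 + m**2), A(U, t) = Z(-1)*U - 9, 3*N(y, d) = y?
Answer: (5 + sqrt(221))**2 ≈ 394.66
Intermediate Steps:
N(y, d) = y/3
A(U, t) = -9 + 2*U (A(U, t) = 2*U - 9 = -9 + 2*U)
O(u, m) = sqrt(m**2 + u**2)
(O((-2 - 4) - 4, -11) + A(7, N(2, 0)))**2 = (sqrt((-11)**2 + ((-2 - 4) - 4)**2) + (-9 + 2*7))**2 = (sqrt(121 + (-6 - 4)**2) + (-9 + 14))**2 = (sqrt(121 + (-10)**2) + 5)**2 = (sqrt(121 + 100) + 5)**2 = (sqrt(221) + 5)**2 = (5 + sqrt(221))**2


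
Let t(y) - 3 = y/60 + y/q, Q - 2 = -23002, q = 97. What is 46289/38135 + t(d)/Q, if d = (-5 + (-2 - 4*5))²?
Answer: 412747669183/340316740000 ≈ 1.2128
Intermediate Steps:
Q = -23000 (Q = 2 - 23002 = -23000)
d = 729 (d = (-5 + (-2 - 20))² = (-5 - 22)² = (-27)² = 729)
t(y) = 3 + 157*y/5820 (t(y) = 3 + (y/60 + y/97) = 3 + 157*y/5820)
46289/38135 + t(d)/Q = 46289/38135 + (3 + (157/5820)*729)/(-23000) = 46289*(1/38135) + (3 + 38151/1940)*(-1/23000) = 46289/38135 + (43971/1940)*(-1/23000) = 46289/38135 - 43971/44620000 = 412747669183/340316740000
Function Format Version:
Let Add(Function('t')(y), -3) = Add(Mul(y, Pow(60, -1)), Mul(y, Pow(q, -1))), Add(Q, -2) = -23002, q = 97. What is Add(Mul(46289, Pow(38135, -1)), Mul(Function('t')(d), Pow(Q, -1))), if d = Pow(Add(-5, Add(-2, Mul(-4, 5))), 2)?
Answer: Rational(412747669183, 340316740000) ≈ 1.2128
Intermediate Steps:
Q = -23000 (Q = Add(2, -23002) = -23000)
d = 729 (d = Pow(Add(-5, Add(-2, -20)), 2) = Pow(Add(-5, -22), 2) = Pow(-27, 2) = 729)
Function('t')(y) = Add(3, Mul(Rational(157, 5820), y)) (Function('t')(y) = Add(3, Add(Mul(y, Pow(60, -1)), Mul(y, Pow(97, -1)))) = Add(3, Add(Mul(y, Rational(1, 60)), Mul(y, Rational(1, 97)))) = Add(3, Add(Mul(Rational(1, 60), y), Mul(Rational(1, 97), y))) = Add(3, Mul(Rational(157, 5820), y)))
Add(Mul(46289, Pow(38135, -1)), Mul(Function('t')(d), Pow(Q, -1))) = Add(Mul(46289, Pow(38135, -1)), Mul(Add(3, Mul(Rational(157, 5820), 729)), Pow(-23000, -1))) = Add(Mul(46289, Rational(1, 38135)), Mul(Add(3, Rational(38151, 1940)), Rational(-1, 23000))) = Add(Rational(46289, 38135), Mul(Rational(43971, 1940), Rational(-1, 23000))) = Add(Rational(46289, 38135), Rational(-43971, 44620000)) = Rational(412747669183, 340316740000)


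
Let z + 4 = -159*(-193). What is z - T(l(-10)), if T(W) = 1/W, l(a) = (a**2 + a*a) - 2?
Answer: 6075233/198 ≈ 30683.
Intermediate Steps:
l(a) = -2 + 2*a**2 (l(a) = (a**2 + a**2) - 2 = 2*a**2 - 2 = -2 + 2*a**2)
z = 30683 (z = -4 - 159*(-193) = -4 + 30687 = 30683)
z - T(l(-10)) = 30683 - 1/(-2 + 2*(-10)**2) = 30683 - 1/(-2 + 2*100) = 30683 - 1/(-2 + 200) = 30683 - 1/198 = 6075233/198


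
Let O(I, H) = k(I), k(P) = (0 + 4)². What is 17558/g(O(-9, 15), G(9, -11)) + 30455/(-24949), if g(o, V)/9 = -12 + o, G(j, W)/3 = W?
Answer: 218479081/449082 ≈ 486.50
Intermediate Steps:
G(j, W) = 3*W
k(P) = 16 (k(P) = 4² = 16)
O(I, H) = 16
g(o, V) = -108 + 9*o (g(o, V) = 9*(-12 + o) = -108 + 9*o)
17558/g(O(-9, 15), G(9, -11)) + 30455/(-24949) = 17558/(-108 + 9*16) + 30455/(-24949) = 17558/(-108 + 144) + 30455*(-1/24949) = 17558/36 - 30455/24949 = 17558*(1/36) - 30455/24949 = 8779/18 - 30455/24949 = 218479081/449082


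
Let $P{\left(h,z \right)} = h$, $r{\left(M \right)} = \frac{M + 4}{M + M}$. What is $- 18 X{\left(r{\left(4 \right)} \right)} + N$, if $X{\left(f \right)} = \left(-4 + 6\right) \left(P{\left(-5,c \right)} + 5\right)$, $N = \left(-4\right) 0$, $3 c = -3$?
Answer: $0$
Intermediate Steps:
$c = -1$ ($c = \frac{1}{3} \left(-3\right) = -1$)
$r{\left(M \right)} = \frac{4 + M}{2 M}$
$N = 0$
$X{\left(f \right)} = 0$ ($X{\left(f \right)} = \left(-4 + 6\right) \left(-5 + 5\right) = 2 \cdot 0 = 0$)
$- 18 X{\left(r{\left(4 \right)} \right)} + N = \left(-18\right) 0 + 0 = 0 + 0 = 0$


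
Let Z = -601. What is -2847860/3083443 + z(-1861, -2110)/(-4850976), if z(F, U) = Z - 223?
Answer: -1726544969291/1869713498796 ≈ -0.92343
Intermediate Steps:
z(F, U) = -824 (z(F, U) = -601 - 223 = -824)
-2847860/3083443 + z(-1861, -2110)/(-4850976) = -2847860/3083443 - 824/(-4850976) = -2847860*1/3083443 - 824*(-1/4850976) = -2847860/3083443 + 103/606372 = -1726544969291/1869713498796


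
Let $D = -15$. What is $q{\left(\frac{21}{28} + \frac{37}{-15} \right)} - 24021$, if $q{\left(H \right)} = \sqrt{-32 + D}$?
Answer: $-24021 + i \sqrt{47} \approx -24021.0 + 6.8557 i$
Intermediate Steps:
$q{\left(H \right)} = i \sqrt{47}$ ($q{\left(H \right)} = \sqrt{-32 - 15} = \sqrt{-47} = i \sqrt{47}$)
$q{\left(\frac{21}{28} + \frac{37}{-15} \right)} - 24021 = i \sqrt{47} - 24021 = -24021 + i \sqrt{47}$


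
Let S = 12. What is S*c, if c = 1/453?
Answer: 4/151 ≈ 0.026490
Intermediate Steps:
c = 1/453 ≈ 0.0022075
S*c = 12*(1/453) = 4/151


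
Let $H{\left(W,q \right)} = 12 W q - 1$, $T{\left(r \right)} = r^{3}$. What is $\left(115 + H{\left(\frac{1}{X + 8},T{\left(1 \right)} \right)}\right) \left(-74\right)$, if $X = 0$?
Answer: $-8547$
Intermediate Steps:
$H{\left(W,q \right)} = -1 + 12 W q$ ($H{\left(W,q \right)} = 12 W q - 1 = -1 + 12 W q$)
$\left(115 + H{\left(\frac{1}{X + 8},T{\left(1 \right)} \right)}\right) \left(-74\right) = \left(115 - \left(1 - \frac{12 \cdot 1^{3}}{0 + 8}\right)\right) \left(-74\right) = \left(115 - \left(1 - 12 \cdot \frac{1}{8} \cdot 1\right)\right) \left(-74\right) = \left(115 - \left(1 - \frac{3}{2}\right)\right) \left(-74\right) = \left(115 + \left(-1 + \frac{3}{2}\right)\right) \left(-74\right) = \left(115 + \frac{1}{2}\right) \left(-74\right) = \frac{231}{2} \left(-74\right) = -8547$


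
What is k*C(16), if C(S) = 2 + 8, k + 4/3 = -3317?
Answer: -99550/3 ≈ -33183.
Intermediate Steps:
k = -9955/3 (k = -4/3 - 3317 = -9955/3 ≈ -3318.3)
C(S) = 10
k*C(16) = -9955/3*10 = -99550/3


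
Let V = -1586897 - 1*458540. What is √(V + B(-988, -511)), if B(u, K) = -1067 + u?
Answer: 2*I*√511873 ≈ 1430.9*I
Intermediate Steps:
V = -2045437 (V = -1586897 - 458540 = -2045437)
√(V + B(-988, -511)) = √(-2045437 + (-1067 - 988)) = √(-2045437 - 2055) = √(-2047492) = 2*I*√511873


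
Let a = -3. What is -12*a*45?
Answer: 1620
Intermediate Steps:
-12*a*45 = -12*(-3)*45 = 36*45 = 1620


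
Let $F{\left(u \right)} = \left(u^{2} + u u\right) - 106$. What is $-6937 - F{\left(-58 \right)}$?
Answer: $-13559$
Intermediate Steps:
$F{\left(u \right)} = -106 + 2 u^{2}$ ($F{\left(u \right)} = \left(u^{2} + u^{2}\right) - 106 = 2 u^{2} - 106 = -106 + 2 u^{2}$)
$-6937 - F{\left(-58 \right)} = -6937 - \left(-106 + 2 \left(-58\right)^{2}\right) = -6937 - \left(-106 + 2 \cdot 3364\right) = -6937 - \left(-106 + 6728\right) = -6937 - 6622 = -13559$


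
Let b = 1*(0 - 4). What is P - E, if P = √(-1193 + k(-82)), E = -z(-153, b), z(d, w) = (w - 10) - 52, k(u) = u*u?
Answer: -66 + √5531 ≈ 8.3707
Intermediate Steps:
k(u) = u²
b = -4 (b = 1*(-4) = -4)
z(d, w) = -62 + w (z(d, w) = (-10 + w) - 52 = -62 + w)
E = 66 (E = -(-62 - 4) = -1*(-66) = 66)
P = √5531 (P = √(-1193 + (-82)²) = √(-1193 + 6724) = √5531 ≈ 74.371)
P - E = √5531 - 1*66 = √5531 - 66 = -66 + √5531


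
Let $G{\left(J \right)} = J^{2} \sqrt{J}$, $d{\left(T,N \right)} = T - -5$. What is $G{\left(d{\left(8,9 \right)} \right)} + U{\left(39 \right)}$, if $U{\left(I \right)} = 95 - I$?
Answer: $56 + 169 \sqrt{13} \approx 665.34$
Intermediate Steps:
$d{\left(T,N \right)} = 5 + T$ ($d{\left(T,N \right)} = T + 5 = 5 + T$)
$G{\left(J \right)} = J^{\frac{5}{2}}$
$G{\left(d{\left(8,9 \right)} \right)} + U{\left(39 \right)} = \left(5 + 8\right)^{\frac{5}{2}} + \left(95 - 39\right) = 13^{\frac{5}{2}} + \left(95 - 39\right) = 169 \sqrt{13} + 56 = 56 + 169 \sqrt{13}$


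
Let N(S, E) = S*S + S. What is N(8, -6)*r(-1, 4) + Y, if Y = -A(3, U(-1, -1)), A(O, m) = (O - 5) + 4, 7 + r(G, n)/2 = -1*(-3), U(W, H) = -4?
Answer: -578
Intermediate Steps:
r(G, n) = -8 (r(G, n) = -14 + 2*(-1*(-3)) = -14 + 2*3 = -14 + 6 = -8)
A(O, m) = -1 + O (A(O, m) = (-5 + O) + 4 = -1 + O)
N(S, E) = S + S² (N(S, E) = S² + S = S + S²)
Y = -2 (Y = -(-1 + 3) = -1*2 = -2)
N(8, -6)*r(-1, 4) + Y = (8*(1 + 8))*(-8) - 2 = (8*9)*(-8) - 2 = 72*(-8) - 2 = -576 - 2 = -578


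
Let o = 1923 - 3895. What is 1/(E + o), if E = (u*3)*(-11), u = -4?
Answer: -1/1840 ≈ -0.00054348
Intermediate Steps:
E = 132 (E = -4*3*(-11) = -12*(-11) = 132)
o = -1972
1/(E + o) = 1/(132 - 1972) = 1/(-1840) = -1/1840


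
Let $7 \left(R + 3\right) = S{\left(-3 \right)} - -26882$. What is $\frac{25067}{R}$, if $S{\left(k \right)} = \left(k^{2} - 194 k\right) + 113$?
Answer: $\frac{175469}{27565} \approx 6.3656$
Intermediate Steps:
$S{\left(k \right)} = 113 + k^{2} - 194 k$
$R = \frac{27565}{7}$ ($R = -3 + \frac{\left(113 + \left(-3\right)^{2} - -582\right) - -26882}{7} = -3 + \frac{\left(113 + 9 + 582\right) + 26882}{7} = -3 + \frac{704 + 26882}{7} = -3 + \frac{1}{7} \cdot 27586 = -3 + \frac{27586}{7} = \frac{27565}{7} \approx 3937.9$)
$\frac{25067}{R} = \frac{25067}{\frac{27565}{7}} = 25067 \cdot \frac{7}{27565} = \frac{175469}{27565}$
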